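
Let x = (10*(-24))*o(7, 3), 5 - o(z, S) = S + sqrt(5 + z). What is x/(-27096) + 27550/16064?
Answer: 15712615/9068128 - 20*sqrt(3)/1129 ≈ 1.7020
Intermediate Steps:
o(z, S) = 5 - S - sqrt(5 + z) (o(z, S) = 5 - (S + sqrt(5 + z)) = 5 + (-S - sqrt(5 + z)) = 5 - S - sqrt(5 + z))
x = -480 + 480*sqrt(3) (x = (10*(-24))*(5 - 1*3 - sqrt(5 + 7)) = -240*(5 - 3 - sqrt(12)) = -240*(5 - 3 - 2*sqrt(3)) = -240*(2 - 2*sqrt(3)) = -480 + 480*sqrt(3) ≈ 351.38)
x/(-27096) + 27550/16064 = (-480 + 480*sqrt(3))/(-27096) + 27550/16064 = (-480 + 480*sqrt(3))*(-1/27096) + 27550*(1/16064) = (20/1129 - 20*sqrt(3)/1129) + 13775/8032 = 15712615/9068128 - 20*sqrt(3)/1129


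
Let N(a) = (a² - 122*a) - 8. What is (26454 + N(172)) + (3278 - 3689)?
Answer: 34635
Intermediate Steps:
N(a) = -8 + a² - 122*a
(26454 + N(172)) + (3278 - 3689) = (26454 + (-8 + 172² - 122*172)) + (3278 - 3689) = (26454 + (-8 + 29584 - 20984)) - 411 = (26454 + 8592) - 411 = 35046 - 411 = 34635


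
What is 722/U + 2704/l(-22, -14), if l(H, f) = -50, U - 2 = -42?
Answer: -7213/100 ≈ -72.130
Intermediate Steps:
U = -40 (U = 2 - 42 = -40)
722/U + 2704/l(-22, -14) = 722/(-40) + 2704/(-50) = 722*(-1/40) + 2704*(-1/50) = -361/20 - 1352/25 = -7213/100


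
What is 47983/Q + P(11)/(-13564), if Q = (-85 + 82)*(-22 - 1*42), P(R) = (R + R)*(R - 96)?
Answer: 162800113/651072 ≈ 250.05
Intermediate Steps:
P(R) = 2*R*(-96 + R) (P(R) = (2*R)*(-96 + R) = 2*R*(-96 + R))
Q = 192 (Q = -3*(-22 - 42) = -3*(-64) = 192)
47983/Q + P(11)/(-13564) = 47983/192 + (2*11*(-96 + 11))/(-13564) = 47983*(1/192) + (2*11*(-85))*(-1/13564) = 47983/192 - 1870*(-1/13564) = 47983/192 + 935/6782 = 162800113/651072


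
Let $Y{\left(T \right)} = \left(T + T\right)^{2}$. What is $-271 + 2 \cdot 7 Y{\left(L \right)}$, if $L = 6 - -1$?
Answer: $2473$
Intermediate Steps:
$L = 7$ ($L = 6 + 1 = 7$)
$Y{\left(T \right)} = 4 T^{2}$ ($Y{\left(T \right)} = \left(2 T\right)^{2} = 4 T^{2}$)
$-271 + 2 \cdot 7 Y{\left(L \right)} = -271 + 2 \cdot 7 \cdot 4 \cdot 7^{2} = -271 + 14 \cdot 4 \cdot 49 = -271 + 14 \cdot 196 = -271 + 2744 = 2473$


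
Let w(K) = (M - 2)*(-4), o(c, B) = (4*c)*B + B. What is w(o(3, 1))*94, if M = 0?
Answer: 752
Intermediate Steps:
o(c, B) = B + 4*B*c (o(c, B) = 4*B*c + B = B + 4*B*c)
w(K) = 8 (w(K) = (0 - 2)*(-4) = -2*(-4) = 8)
w(o(3, 1))*94 = 8*94 = 752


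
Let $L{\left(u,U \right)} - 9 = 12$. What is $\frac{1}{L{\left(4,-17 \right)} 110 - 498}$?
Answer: $\frac{1}{1812} \approx 0.00055188$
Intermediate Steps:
$L{\left(u,U \right)} = 21$ ($L{\left(u,U \right)} = 9 + 12 = 21$)
$\frac{1}{L{\left(4,-17 \right)} 110 - 498} = \frac{1}{21 \cdot 110 - 498} = \frac{1}{2310 - 498} = \frac{1}{1812}$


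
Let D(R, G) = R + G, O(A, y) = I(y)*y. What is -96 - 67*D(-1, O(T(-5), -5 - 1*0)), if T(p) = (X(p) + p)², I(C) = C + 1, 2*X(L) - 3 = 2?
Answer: -1369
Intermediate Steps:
X(L) = 5/2 (X(L) = 3/2 + (½)*2 = 3/2 + 1 = 5/2)
I(C) = 1 + C
T(p) = (5/2 + p)²
O(A, y) = y*(1 + y) (O(A, y) = (1 + y)*y = y*(1 + y))
D(R, G) = G + R
-96 - 67*D(-1, O(T(-5), -5 - 1*0)) = -96 - 67*((-5 - 1*0)*(1 + (-5 - 1*0)) - 1) = -96 - 67*((-5 + 0)*(1 + (-5 + 0)) - 1) = -96 - 67*(-5*(1 - 5) - 1) = -96 - 67*(-5*(-4) - 1) = -96 - 67*(20 - 1) = -96 - 67*19 = -96 - 1273 = -1369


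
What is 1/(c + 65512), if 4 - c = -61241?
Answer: 1/126757 ≈ 7.8891e-6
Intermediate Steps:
c = 61245 (c = 4 - 1*(-61241) = 4 + 61241 = 61245)
1/(c + 65512) = 1/(61245 + 65512) = 1/126757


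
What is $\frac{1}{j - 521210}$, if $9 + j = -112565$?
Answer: $- \frac{1}{633784} \approx -1.5778 \cdot 10^{-6}$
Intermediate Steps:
$j = -112574$ ($j = -9 - 112565 = -112574$)
$\frac{1}{j - 521210} = \frac{1}{-112574 - 521210} = \frac{1}{-633784} = - \frac{1}{633784}$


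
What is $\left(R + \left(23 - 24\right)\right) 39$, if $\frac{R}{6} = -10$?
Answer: $-2379$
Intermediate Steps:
$R = -60$ ($R = 6 \left(-10\right) = -60$)
$\left(R + \left(23 - 24\right)\right) 39 = \left(-60 + \left(23 - 24\right)\right) 39 = \left(-60 - 1\right) 39 = \left(-61\right) 39 = -2379$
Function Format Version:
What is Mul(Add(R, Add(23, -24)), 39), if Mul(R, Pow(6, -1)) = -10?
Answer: -2379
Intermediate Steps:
R = -60 (R = Mul(6, -10) = -60)
Mul(Add(R, Add(23, -24)), 39) = Mul(Add(-60, Add(23, -24)), 39) = Mul(Add(-60, -1), 39) = Mul(-61, 39) = -2379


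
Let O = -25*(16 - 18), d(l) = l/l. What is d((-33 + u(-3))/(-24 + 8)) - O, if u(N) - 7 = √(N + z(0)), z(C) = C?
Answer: -49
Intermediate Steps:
u(N) = 7 + √N (u(N) = 7 + √(N + 0) = 7 + √N)
d(l) = 1
O = 50 (O = -25*(-2) = 50)
d((-33 + u(-3))/(-24 + 8)) - O = 1 - 1*50 = 1 - 50 = -49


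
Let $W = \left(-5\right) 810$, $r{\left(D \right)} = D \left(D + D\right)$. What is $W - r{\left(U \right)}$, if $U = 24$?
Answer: $-5202$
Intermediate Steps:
$r{\left(D \right)} = 2 D^{2}$ ($r{\left(D \right)} = D 2 D = 2 D^{2}$)
$W = -4050$
$W - r{\left(U \right)} = -4050 - 2 \cdot 24^{2} = -4050 - 2 \cdot 576 = -4050 - 1152 = -5202$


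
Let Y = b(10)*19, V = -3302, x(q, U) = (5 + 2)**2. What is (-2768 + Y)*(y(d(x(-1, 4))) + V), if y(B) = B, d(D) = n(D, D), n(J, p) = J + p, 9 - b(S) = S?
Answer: 8929548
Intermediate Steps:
b(S) = 9 - S
x(q, U) = 49 (x(q, U) = 7**2 = 49)
d(D) = 2*D (d(D) = D + D = 2*D)
Y = -19 (Y = (9 - 1*10)*19 = (9 - 10)*19 = -1*19 = -19)
(-2768 + Y)*(y(d(x(-1, 4))) + V) = (-2768 - 19)*(2*49 - 3302) = -2787*(98 - 3302) = -2787*(-3204) = 8929548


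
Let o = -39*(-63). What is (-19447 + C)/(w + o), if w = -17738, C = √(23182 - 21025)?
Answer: 19447/15281 - √2157/15281 ≈ 1.2696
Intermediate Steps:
C = √2157 ≈ 46.443
o = 2457
(-19447 + C)/(w + o) = (-19447 + √2157)/(-17738 + 2457) = (-19447 + √2157)/(-15281) = (-19447 + √2157)*(-1/15281) = 19447/15281 - √2157/15281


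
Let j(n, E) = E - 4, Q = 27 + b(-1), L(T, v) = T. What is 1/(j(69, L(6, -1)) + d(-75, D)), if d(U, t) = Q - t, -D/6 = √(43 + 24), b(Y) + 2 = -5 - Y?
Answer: -23/1883 + 6*√67/1883 ≈ 0.013867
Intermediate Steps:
b(Y) = -7 - Y (b(Y) = -2 + (-5 - Y) = -7 - Y)
D = -6*√67 (D = -6*√(43 + 24) = -6*√67 ≈ -49.112)
Q = 21 (Q = 27 + (-7 - 1*(-1)) = 27 + (-7 + 1) = 27 - 6 = 21)
j(n, E) = -4 + E
d(U, t) = 21 - t
1/(j(69, L(6, -1)) + d(-75, D)) = 1/((-4 + 6) + (21 - (-6)*√67)) = 1/(2 + (21 + 6*√67)) = 1/(23 + 6*√67)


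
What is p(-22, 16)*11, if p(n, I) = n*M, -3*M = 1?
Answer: 242/3 ≈ 80.667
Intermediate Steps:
M = -⅓ (M = -⅓*1 = -⅓ ≈ -0.33333)
p(n, I) = -n/3 (p(n, I) = n*(-⅓) = -n/3)
p(-22, 16)*11 = -⅓*(-22)*11 = (22/3)*11 = 242/3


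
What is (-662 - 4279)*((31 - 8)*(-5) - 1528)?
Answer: 8118063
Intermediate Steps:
(-662 - 4279)*((31 - 8)*(-5) - 1528) = -4941*(23*(-5) - 1528) = -4941*(-115 - 1528) = -4941*(-1643) = 8118063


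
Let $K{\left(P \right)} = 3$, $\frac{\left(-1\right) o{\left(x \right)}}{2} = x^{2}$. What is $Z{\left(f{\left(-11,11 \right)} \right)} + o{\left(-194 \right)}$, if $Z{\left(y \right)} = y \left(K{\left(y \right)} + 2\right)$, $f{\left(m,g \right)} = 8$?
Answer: $-75232$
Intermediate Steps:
$o{\left(x \right)} = - 2 x^{2}$
$Z{\left(y \right)} = 5 y$ ($Z{\left(y \right)} = y \left(3 + 2\right) = y 5 = 5 y$)
$Z{\left(f{\left(-11,11 \right)} \right)} + o{\left(-194 \right)} = 5 \cdot 8 - 2 \left(-194\right)^{2} = 40 - 75272 = -75232$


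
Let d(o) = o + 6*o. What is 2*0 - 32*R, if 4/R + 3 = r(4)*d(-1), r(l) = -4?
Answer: -128/25 ≈ -5.1200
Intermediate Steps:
d(o) = 7*o
R = 4/25 (R = 4/(-3 - 28*(-1)) = 4/(-3 - 4*(-7)) = 4/(-3 + 28) = 4/25 ≈ 0.16000)
2*0 - 32*R = 2*0 - 32*4/25 = 0 - 128/25 = -128/25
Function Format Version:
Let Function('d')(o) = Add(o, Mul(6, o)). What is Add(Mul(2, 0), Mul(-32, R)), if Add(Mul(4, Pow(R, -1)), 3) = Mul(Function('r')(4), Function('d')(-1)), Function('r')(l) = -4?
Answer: Rational(-128, 25) ≈ -5.1200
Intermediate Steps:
Function('d')(o) = Mul(7, o)
R = Rational(4, 25) (R = Mul(4, Pow(Add(-3, Mul(-4, Mul(7, -1))), -1)) = Mul(4, Pow(Add(-3, Mul(-4, -7)), -1)) = Mul(4, Pow(Add(-3, 28), -1)) = Mul(4, Pow(25, -1)) = Mul(4, Rational(1, 25)) = Rational(4, 25) ≈ 0.16000)
Add(Mul(2, 0), Mul(-32, R)) = Add(Mul(2, 0), Mul(-32, Rational(4, 25))) = Add(0, Rational(-128, 25)) = Rational(-128, 25)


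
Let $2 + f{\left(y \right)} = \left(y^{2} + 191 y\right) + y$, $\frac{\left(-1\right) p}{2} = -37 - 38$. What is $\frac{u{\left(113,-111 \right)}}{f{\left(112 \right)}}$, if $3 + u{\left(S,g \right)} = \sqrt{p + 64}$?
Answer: $- \frac{3}{34046} + \frac{\sqrt{214}}{34046} \approx 0.00034156$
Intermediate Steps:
$p = 150$ ($p = - 2 \left(-37 - 38\right) = \left(-2\right) \left(-75\right) = 150$)
$u{\left(S,g \right)} = -3 + \sqrt{214}$ ($u{\left(S,g \right)} = -3 + \sqrt{150 + 64} = -3 + \sqrt{214}$)
$f{\left(y \right)} = -2 + y^{2} + 192 y$ ($f{\left(y \right)} = -2 + \left(\left(y^{2} + 191 y\right) + y\right) = -2 + \left(y^{2} + 192 y\right) = -2 + y^{2} + 192 y$)
$\frac{u{\left(113,-111 \right)}}{f{\left(112 \right)}} = \frac{-3 + \sqrt{214}}{-2 + 112^{2} + 192 \cdot 112} = \frac{-3 + \sqrt{214}}{-2 + 12544 + 21504} = \frac{-3 + \sqrt{214}}{34046} = \left(-3 + \sqrt{214}\right) \frac{1}{34046} = - \frac{3}{34046} + \frac{\sqrt{214}}{34046}$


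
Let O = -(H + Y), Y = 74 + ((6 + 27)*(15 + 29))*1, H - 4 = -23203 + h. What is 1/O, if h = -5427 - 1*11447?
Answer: 1/38547 ≈ 2.5942e-5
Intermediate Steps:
h = -16874 (h = -5427 - 11447 = -16874)
H = -40073 (H = 4 + (-23203 - 16874) = 4 - 40077 = -40073)
Y = 1526 (Y = 74 + (33*44)*1 = 74 + 1452*1 = 74 + 1452 = 1526)
O = 38547 (O = -(-40073 + 1526) = -1*(-38547) = 38547)
1/O = 1/38547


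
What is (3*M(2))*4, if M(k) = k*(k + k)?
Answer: 96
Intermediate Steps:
M(k) = 2*k² (M(k) = k*(2*k) = 2*k²)
(3*M(2))*4 = (3*(2*2²))*4 = (3*(2*4))*4 = (3*8)*4 = 24*4 = 96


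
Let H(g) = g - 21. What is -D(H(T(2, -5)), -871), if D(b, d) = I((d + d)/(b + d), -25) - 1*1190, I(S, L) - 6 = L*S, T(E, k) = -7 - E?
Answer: 1110334/901 ≈ 1232.3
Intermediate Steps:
H(g) = -21 + g
I(S, L) = 6 + L*S
D(b, d) = -1184 - 50*d/(b + d) (D(b, d) = (6 - 25*(d + d)/(b + d)) - 1*1190 = (6 - 25*2*d/(b + d)) - 1190 = (6 - 50*d/(b + d)) - 1190 = -1184 - 50*d/(b + d))
-D(H(T(2, -5)), -871) = -2*(-617*(-871) - 592*(-21 + (-7 - 1*2)))/((-21 + (-7 - 1*2)) - 871) = -2*(537407 - 592*(-21 + (-7 - 2)))/((-21 + (-7 - 2)) - 871) = -2*(537407 - 592*(-21 - 9))/((-21 - 9) - 871) = -2*(537407 - 592*(-30))/(-30 - 871) = -2*(537407 + 17760)/(-901) = -2*(-1)*555167/901 = -1*(-1110334/901) = 1110334/901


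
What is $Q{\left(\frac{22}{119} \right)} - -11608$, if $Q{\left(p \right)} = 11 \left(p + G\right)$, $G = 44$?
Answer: $\frac{1439190}{119} \approx 12094.0$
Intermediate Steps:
$Q{\left(p \right)} = 484 + 11 p$ ($Q{\left(p \right)} = 11 \left(p + 44\right) = 11 \left(44 + p\right) = 484 + 11 p$)
$Q{\left(\frac{22}{119} \right)} - -11608 = \left(484 + 11 \cdot \frac{22}{119}\right) - -11608 = \left(484 + 11 \cdot 22 \cdot \frac{1}{119}\right) + 11608 = \left(484 + 11 \cdot \frac{22}{119}\right) + 11608 = \left(484 + \frac{242}{119}\right) + 11608 = \frac{57838}{119} + 11608 = \frac{1439190}{119}$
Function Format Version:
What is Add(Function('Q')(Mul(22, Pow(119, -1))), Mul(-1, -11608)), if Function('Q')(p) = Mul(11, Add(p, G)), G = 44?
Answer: Rational(1439190, 119) ≈ 12094.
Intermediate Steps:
Function('Q')(p) = Add(484, Mul(11, p)) (Function('Q')(p) = Mul(11, Add(p, 44)) = Mul(11, Add(44, p)) = Add(484, Mul(11, p)))
Add(Function('Q')(Mul(22, Pow(119, -1))), Mul(-1, -11608)) = Add(Add(484, Mul(11, Mul(22, Pow(119, -1)))), Mul(-1, -11608)) = Add(Add(484, Mul(11, Mul(22, Rational(1, 119)))), 11608) = Add(Add(484, Mul(11, Rational(22, 119))), 11608) = Add(Add(484, Rational(242, 119)), 11608) = Add(Rational(57838, 119), 11608) = Rational(1439190, 119)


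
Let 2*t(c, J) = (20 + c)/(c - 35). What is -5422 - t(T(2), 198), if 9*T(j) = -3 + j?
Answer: -3426525/632 ≈ -5421.7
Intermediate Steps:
T(j) = -⅓ + j/9 (T(j) = (-3 + j)/9 = -⅓ + j/9)
t(c, J) = (20 + c)/(2*(-35 + c)) (t(c, J) = ((20 + c)/(c - 35))/2 = ((20 + c)/(-35 + c))/2 = (20 + c)/(2*(-35 + c)))
-5422 - t(T(2), 198) = -5422 - (20 + (-⅓ + (⅑)*2))/(2*(-35 + (-⅓ + (⅑)*2))) = -5422 - (20 + (-⅓ + 2/9))/(2*(-35 + (-⅓ + 2/9))) = -5422 - (20 - ⅑)/(2*(-35 - ⅑)) = -5422 - 179/(2*(-316/9)*9) = -5422 - (-9)*179/(2*316*9) = -5422 - 1*(-179/632) = -5422 + 179/632 = -3426525/632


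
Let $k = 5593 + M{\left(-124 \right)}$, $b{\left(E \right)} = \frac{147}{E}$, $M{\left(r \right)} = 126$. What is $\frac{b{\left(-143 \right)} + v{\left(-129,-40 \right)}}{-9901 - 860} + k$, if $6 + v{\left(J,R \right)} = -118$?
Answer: $\frac{8800546616}{1538823} \approx 5719.0$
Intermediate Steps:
$v{\left(J,R \right)} = -124$ ($v{\left(J,R \right)} = -6 - 118 = -124$)
$k = 5719$ ($k = 5593 + 126 = 5719$)
$\frac{b{\left(-143 \right)} + v{\left(-129,-40 \right)}}{-9901 - 860} + k = \frac{\frac{147}{-143} - 124}{-9901 - 860} + 5719 = \frac{147 \left(- \frac{1}{143}\right) - 124}{-10761} + 5719 = \left(- \frac{147}{143} - 124\right) \left(- \frac{1}{10761}\right) + 5719 = \left(- \frac{17879}{143}\right) \left(- \frac{1}{10761}\right) + 5719 = \frac{17879}{1538823} + 5719 = \frac{8800546616}{1538823}$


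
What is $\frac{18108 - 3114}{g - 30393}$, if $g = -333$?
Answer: $- \frac{833}{1707} \approx -0.48799$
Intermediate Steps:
$\frac{18108 - 3114}{g - 30393} = \frac{18108 - 3114}{-333 - 30393} = \frac{14994}{-30726} = 14994 \left(- \frac{1}{30726}\right) = - \frac{833}{1707}$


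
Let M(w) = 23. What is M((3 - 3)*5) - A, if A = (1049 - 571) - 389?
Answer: -66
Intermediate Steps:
A = 89 (A = 478 - 389 = 89)
M((3 - 3)*5) - A = 23 - 1*89 = 23 - 89 = -66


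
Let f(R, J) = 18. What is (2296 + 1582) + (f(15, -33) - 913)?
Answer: 2983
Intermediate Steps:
(2296 + 1582) + (f(15, -33) - 913) = (2296 + 1582) + (18 - 913) = 3878 - 895 = 2983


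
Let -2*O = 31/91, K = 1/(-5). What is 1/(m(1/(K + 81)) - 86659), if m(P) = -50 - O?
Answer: -182/15781007 ≈ -1.1533e-5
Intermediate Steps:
K = -⅕ ≈ -0.20000
O = -31/182 (O = -31/(2*91) = -½*31/91 = -31/182 ≈ -0.17033)
m(P) = -9069/182 (m(P) = -50 - 1*(-31/182) = -50 + 31/182 = -9069/182)
1/(m(1/(K + 81)) - 86659) = 1/(-9069/182 - 86659) = 1/(-15781007/182) = -182/15781007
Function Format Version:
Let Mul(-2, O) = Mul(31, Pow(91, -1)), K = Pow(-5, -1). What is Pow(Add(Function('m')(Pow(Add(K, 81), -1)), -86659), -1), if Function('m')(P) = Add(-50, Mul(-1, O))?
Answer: Rational(-182, 15781007) ≈ -1.1533e-5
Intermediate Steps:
K = Rational(-1, 5) ≈ -0.20000
O = Rational(-31, 182) (O = Mul(Rational(-1, 2), Mul(31, Pow(91, -1))) = Mul(Rational(-1, 2), Mul(31, Rational(1, 91))) = Mul(Rational(-1, 2), Rational(31, 91)) = Rational(-31, 182) ≈ -0.17033)
Function('m')(P) = Rational(-9069, 182) (Function('m')(P) = Add(-50, Mul(-1, Rational(-31, 182))) = Add(-50, Rational(31, 182)) = Rational(-9069, 182))
Pow(Add(Function('m')(Pow(Add(K, 81), -1)), -86659), -1) = Pow(Add(Rational(-9069, 182), -86659), -1) = Pow(Rational(-15781007, 182), -1) = Rational(-182, 15781007)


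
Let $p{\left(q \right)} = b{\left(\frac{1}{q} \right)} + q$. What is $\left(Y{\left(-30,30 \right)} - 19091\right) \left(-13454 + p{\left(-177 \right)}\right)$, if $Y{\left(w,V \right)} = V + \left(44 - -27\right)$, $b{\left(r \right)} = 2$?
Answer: $258814710$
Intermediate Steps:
$Y{\left(w,V \right)} = 71 + V$ ($Y{\left(w,V \right)} = V + \left(44 + 27\right) = V + 71 = 71 + V$)
$p{\left(q \right)} = 2 + q$
$\left(Y{\left(-30,30 \right)} - 19091\right) \left(-13454 + p{\left(-177 \right)}\right) = \left(\left(71 + 30\right) - 19091\right) \left(-13454 + \left(2 - 177\right)\right) = \left(101 - 19091\right) \left(-13454 - 175\right) = \left(-18990\right) \left(-13629\right) = 258814710$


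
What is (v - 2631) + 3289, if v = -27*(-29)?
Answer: 1441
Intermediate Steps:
v = 783
(v - 2631) + 3289 = (783 - 2631) + 3289 = -1848 + 3289 = 1441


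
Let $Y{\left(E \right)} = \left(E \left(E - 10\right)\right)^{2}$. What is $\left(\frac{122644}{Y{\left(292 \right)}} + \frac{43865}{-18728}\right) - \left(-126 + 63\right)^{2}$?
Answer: $- \frac{15759507898806905}{3968307720144} \approx -3971.3$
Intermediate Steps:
$Y{\left(E \right)} = E^{2} \left(-10 + E\right)^{2}$ ($Y{\left(E \right)} = \left(E \left(E - 10\right)\right)^{2} = \left(E \left(-10 + E\right)\right)^{2} = E^{2} \left(-10 + E\right)^{2}$)
$\left(\frac{122644}{Y{\left(292 \right)}} + \frac{43865}{-18728}\right) - \left(-126 + 63\right)^{2} = \left(\frac{122644}{292^{2} \left(-10 + 292\right)^{2}} + \frac{43865}{-18728}\right) - \left(-126 + 63\right)^{2} = \left(\frac{122644}{85264 \cdot 282^{2}} + 43865 \left(- \frac{1}{18728}\right)\right) - \left(-63\right)^{2} = \left(\frac{122644}{85264 \cdot 79524} - \frac{43865}{18728}\right) - 3969 = \left(\frac{122644}{6780534336} - \frac{43865}{18728}\right) - 3969 = \left(122644 \cdot \frac{1}{6780534336} - \frac{43865}{18728}\right) - 3969 = \left(\frac{30661}{1695133584} - \frac{43865}{18728}\right) - 3969 = - \frac{9294557555369}{3968307720144} - 3969 = - \frac{15759507898806905}{3968307720144}$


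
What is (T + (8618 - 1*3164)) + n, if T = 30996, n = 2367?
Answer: 38817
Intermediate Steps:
(T + (8618 - 1*3164)) + n = (30996 + (8618 - 1*3164)) + 2367 = (30996 + (8618 - 3164)) + 2367 = (30996 + 5454) + 2367 = 36450 + 2367 = 38817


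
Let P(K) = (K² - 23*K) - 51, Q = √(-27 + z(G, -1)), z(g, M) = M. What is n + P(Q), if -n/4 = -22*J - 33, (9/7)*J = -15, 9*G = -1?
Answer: -2921/3 - 46*I*√7 ≈ -973.67 - 121.7*I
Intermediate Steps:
G = -⅑ (G = (⅑)*(-1) = -⅑ ≈ -0.11111)
J = -35/3 (J = (7/9)*(-15) = -35/3 ≈ -11.667)
Q = 2*I*√7 (Q = √(-27 - 1) = √(-28) = 2*I*√7 ≈ 5.2915*I)
P(K) = -51 + K² - 23*K
n = -2684/3 (n = -4*(-22*(-35/3) - 33) = -4*(770/3 - 33) = -4*671/3 = -2684/3 ≈ -894.67)
n + P(Q) = -2684/3 + (-51 + (2*I*√7)² - 46*I*√7) = -2684/3 + (-51 - 28 - 46*I*√7) = -2684/3 + (-79 - 46*I*√7) = -2921/3 - 46*I*√7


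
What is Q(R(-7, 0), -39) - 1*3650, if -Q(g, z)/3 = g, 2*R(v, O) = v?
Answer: -7279/2 ≈ -3639.5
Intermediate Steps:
R(v, O) = v/2
Q(g, z) = -3*g
Q(R(-7, 0), -39) - 1*3650 = -3*(-7)/2 - 1*3650 = -3*(-7/2) - 3650 = 21/2 - 3650 = -7279/2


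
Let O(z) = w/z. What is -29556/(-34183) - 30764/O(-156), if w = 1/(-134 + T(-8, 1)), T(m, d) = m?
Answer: -23295171917868/34183 ≈ -6.8148e+8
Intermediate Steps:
w = -1/142 (w = 1/(-134 - 8) = 1/(-142) = -1/142 ≈ -0.0070423)
O(z) = -1/(142*z)
-29556/(-34183) - 30764/O(-156) = -29556/(-34183) - 30764/((-1/142/(-156))) = -29556*(-1/34183) - 30764/((-1/142*(-1/156))) = 29556/34183 - 30764/1/22152 = 29556/34183 - 30764*22152 = 29556/34183 - 681484128 = -23295171917868/34183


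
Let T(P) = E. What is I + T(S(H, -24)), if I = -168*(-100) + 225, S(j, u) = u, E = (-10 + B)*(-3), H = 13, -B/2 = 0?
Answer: 17055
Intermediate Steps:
B = 0 (B = -2*0 = 0)
E = 30 (E = (-10 + 0)*(-3) = -10*(-3) = 30)
T(P) = 30
I = 17025 (I = 16800 + 225 = 17025)
I + T(S(H, -24)) = 17025 + 30 = 17055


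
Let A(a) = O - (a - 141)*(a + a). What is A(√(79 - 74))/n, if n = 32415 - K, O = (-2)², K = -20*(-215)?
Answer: -6/28115 + 282*√5/28115 ≈ 0.022215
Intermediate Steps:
K = 4300
O = 4
A(a) = 4 - 2*a*(-141 + a) (A(a) = 4 - (a - 141)*(a + a) = 4 - (-141 + a)*2*a = 4 - 2*a*(-141 + a))
n = 28115 (n = 32415 - 1*4300 = 32415 - 4300 = 28115)
A(√(79 - 74))/n = (4 - 2*(√(79 - 74))² + 282*√(79 - 74))/28115 = (4 - 2*(√5)² + 282*√5)*(1/28115) = (4 - 2*5 + 282*√5)*(1/28115) = (4 - 10 + 282*√5)*(1/28115) = (-6 + 282*√5)*(1/28115) = -6/28115 + 282*√5/28115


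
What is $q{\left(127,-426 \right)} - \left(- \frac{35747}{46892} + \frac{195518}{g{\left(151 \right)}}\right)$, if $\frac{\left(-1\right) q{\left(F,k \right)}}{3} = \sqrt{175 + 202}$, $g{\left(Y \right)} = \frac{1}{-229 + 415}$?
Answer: $- \frac{1705290754669}{46892} - 3 \sqrt{377} \approx -3.6366 \cdot 10^{7}$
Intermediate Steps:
$g{\left(Y \right)} = \frac{1}{186}$
$q{\left(F,k \right)} = - 3 \sqrt{377}$ ($q{\left(F,k \right)} = - 3 \sqrt{175 + 202} = - 3 \sqrt{377}$)
$q{\left(127,-426 \right)} - \left(- \frac{35747}{46892} + \frac{195518}{g{\left(151 \right)}}\right) = - 3 \sqrt{377} - \left(36366348 - \frac{35747}{46892}\right) = - 3 \sqrt{377} - \frac{1705290754669}{46892} = - \frac{1705290754669}{46892} - 3 \sqrt{377}$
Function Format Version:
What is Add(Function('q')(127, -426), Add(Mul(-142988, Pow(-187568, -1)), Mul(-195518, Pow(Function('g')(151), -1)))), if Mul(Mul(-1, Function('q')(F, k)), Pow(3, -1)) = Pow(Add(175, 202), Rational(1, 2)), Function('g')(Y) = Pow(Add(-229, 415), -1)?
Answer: Add(Rational(-1705290754669, 46892), Mul(-3, Pow(377, Rational(1, 2)))) ≈ -3.6366e+7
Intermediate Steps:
Function('g')(Y) = Rational(1, 186) (Function('g')(Y) = Pow(186, -1) = Rational(1, 186))
Function('q')(F, k) = Mul(-3, Pow(377, Rational(1, 2))) (Function('q')(F, k) = Mul(-3, Pow(Add(175, 202), Rational(1, 2))) = Mul(-3, Pow(377, Rational(1, 2))))
Add(Function('q')(127, -426), Add(Mul(-142988, Pow(-187568, -1)), Mul(-195518, Pow(Function('g')(151), -1)))) = Add(Mul(-3, Pow(377, Rational(1, 2))), Add(Mul(-142988, Pow(-187568, -1)), Mul(-195518, Pow(Rational(1, 186), -1)))) = Add(Mul(-3, Pow(377, Rational(1, 2))), Add(Mul(-142988, Rational(-1, 187568)), Mul(-195518, 186))) = Add(Mul(-3, Pow(377, Rational(1, 2))), Add(Rational(35747, 46892), -36366348)) = Add(Mul(-3, Pow(377, Rational(1, 2))), Rational(-1705290754669, 46892)) = Add(Rational(-1705290754669, 46892), Mul(-3, Pow(377, Rational(1, 2))))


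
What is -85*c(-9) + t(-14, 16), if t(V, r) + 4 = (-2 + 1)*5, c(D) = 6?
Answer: -519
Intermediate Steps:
t(V, r) = -9 (t(V, r) = -4 + (-2 + 1)*5 = -4 - 1*5 = -4 - 5 = -9)
-85*c(-9) + t(-14, 16) = -85*6 - 9 = -510 - 9 = -519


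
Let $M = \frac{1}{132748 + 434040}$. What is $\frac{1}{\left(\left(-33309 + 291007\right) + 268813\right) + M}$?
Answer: $\frac{566788}{298420116669} \approx 1.8993 \cdot 10^{-6}$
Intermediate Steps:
$M = \frac{1}{566788} \approx 1.7643 \cdot 10^{-6}$
$\frac{1}{\left(\left(-33309 + 291007\right) + 268813\right) + M} = \frac{1}{\left(\left(-33309 + 291007\right) + 268813\right) + \frac{1}{566788}} = \frac{1}{\left(257698 + 268813\right) + \frac{1}{566788}} = \frac{1}{526511 + \frac{1}{566788}} = \frac{1}{\frac{298420116669}{566788}} = \frac{566788}{298420116669}$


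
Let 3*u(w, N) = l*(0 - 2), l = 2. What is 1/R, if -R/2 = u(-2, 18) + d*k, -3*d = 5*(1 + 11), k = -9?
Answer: -3/1072 ≈ -0.0027985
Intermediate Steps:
u(w, N) = -4/3 (u(w, N) = (2*(0 - 2))/3 = (2*(-2))/3 = (⅓)*(-4) = -4/3)
d = -20 (d = -5*(1 + 11)/3 = -5*12/3 = -⅓*60 = -20)
R = -1072/3 (R = -2*(-4/3 - 20*(-9)) = -2*(-4/3 + 180) = -2*536/3 = -1072/3 ≈ -357.33)
1/R = 1/(-1072/3) = -3/1072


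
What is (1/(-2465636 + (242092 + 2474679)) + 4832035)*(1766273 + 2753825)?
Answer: 5485107778286273148/251135 ≈ 2.1841e+13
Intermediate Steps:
(1/(-2465636 + (242092 + 2474679)) + 4832035)*(1766273 + 2753825) = (1/(-2465636 + 2716771) + 4832035)*4520098 = (1/251135 + 4832035)*4520098 = (1213493109726/251135)*4520098 = 5485107778286273148/251135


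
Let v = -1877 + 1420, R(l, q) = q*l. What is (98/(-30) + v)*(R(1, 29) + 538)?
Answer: -1304856/5 ≈ -2.6097e+5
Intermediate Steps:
R(l, q) = l*q
v = -457
(98/(-30) + v)*(R(1, 29) + 538) = (98/(-30) - 457)*(1*29 + 538) = (98*(-1/30) - 457)*(29 + 538) = (-49/15 - 457)*567 = -6904/15*567 = -1304856/5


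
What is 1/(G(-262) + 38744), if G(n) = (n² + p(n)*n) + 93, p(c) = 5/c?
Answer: 1/107486 ≈ 9.3035e-6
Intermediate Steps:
G(n) = 98 + n² (G(n) = (n² + (5/n)*n) + 93 = (n² + 5) + 93 = (5 + n²) + 93 = 98 + n²)
1/(G(-262) + 38744) = 1/((98 + (-262)²) + 38744) = 1/((98 + 68644) + 38744) = 1/(68742 + 38744) = 1/107486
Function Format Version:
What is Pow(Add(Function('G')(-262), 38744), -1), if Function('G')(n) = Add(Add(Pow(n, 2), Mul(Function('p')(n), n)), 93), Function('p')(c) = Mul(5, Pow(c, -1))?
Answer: Rational(1, 107486) ≈ 9.3035e-6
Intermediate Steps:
Function('G')(n) = Add(98, Pow(n, 2)) (Function('G')(n) = Add(Add(Pow(n, 2), Mul(Mul(5, Pow(n, -1)), n)), 93) = Add(Add(Pow(n, 2), 5), 93) = Add(Add(5, Pow(n, 2)), 93) = Add(98, Pow(n, 2)))
Pow(Add(Function('G')(-262), 38744), -1) = Pow(Add(Add(98, Pow(-262, 2)), 38744), -1) = Pow(Add(Add(98, 68644), 38744), -1) = Pow(Add(68742, 38744), -1) = Pow(107486, -1) = Rational(1, 107486)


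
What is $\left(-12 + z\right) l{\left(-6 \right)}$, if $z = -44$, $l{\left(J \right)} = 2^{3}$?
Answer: $-448$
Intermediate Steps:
$l{\left(J \right)} = 8$
$\left(-12 + z\right) l{\left(-6 \right)} = \left(-12 - 44\right) 8 = \left(-56\right) 8 = -448$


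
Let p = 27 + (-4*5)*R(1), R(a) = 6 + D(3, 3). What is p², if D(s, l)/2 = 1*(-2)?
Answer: 169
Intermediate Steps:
D(s, l) = -4 (D(s, l) = 2*(1*(-2)) = 2*(-2) = -4)
R(a) = 2 (R(a) = 6 - 4 = 2)
p = -13 (p = 27 - 4*5*2 = 27 - 20*2 = 27 - 40 = -13)
p² = (-13)² = 169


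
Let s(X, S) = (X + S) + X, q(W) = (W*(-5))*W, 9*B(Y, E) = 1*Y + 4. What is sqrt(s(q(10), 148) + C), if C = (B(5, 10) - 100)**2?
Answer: sqrt(8949) ≈ 94.599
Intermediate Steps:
B(Y, E) = 4/9 + Y/9 (B(Y, E) = (1*Y + 4)/9 = (Y + 4)/9 = (4 + Y)/9 = 4/9 + Y/9)
q(W) = -5*W**2 (q(W) = (-5*W)*W = -5*W**2)
s(X, S) = S + 2*X (s(X, S) = (S + X) + X = S + 2*X)
C = 9801 (C = ((4/9 + (1/9)*5) - 100)**2 = ((4/9 + 5/9) - 100)**2 = (1 - 100)**2 = (-99)**2 = 9801)
sqrt(s(q(10), 148) + C) = sqrt((148 + 2*(-5*10**2)) + 9801) = sqrt((148 + 2*(-5*100)) + 9801) = sqrt((148 + 2*(-500)) + 9801) = sqrt((148 - 1000) + 9801) = sqrt(-852 + 9801) = sqrt(8949)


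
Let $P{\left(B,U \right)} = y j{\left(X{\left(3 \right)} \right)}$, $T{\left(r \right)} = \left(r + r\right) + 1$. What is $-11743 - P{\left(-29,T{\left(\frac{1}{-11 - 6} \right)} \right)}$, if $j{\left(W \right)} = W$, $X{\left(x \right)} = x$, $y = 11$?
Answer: $-11776$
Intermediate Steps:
$T{\left(r \right)} = 1 + 2 r$ ($T{\left(r \right)} = 2 r + 1 = 1 + 2 r$)
$P{\left(B,U \right)} = 33$ ($P{\left(B,U \right)} = 11 \cdot 3 = 33$)
$-11743 - P{\left(-29,T{\left(\frac{1}{-11 - 6} \right)} \right)} = -11743 - 33 = -11776$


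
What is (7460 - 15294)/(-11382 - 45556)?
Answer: 3917/28469 ≈ 0.13759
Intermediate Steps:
(7460 - 15294)/(-11382 - 45556) = -7834/(-56938) = -7834*(-1/56938) = 3917/28469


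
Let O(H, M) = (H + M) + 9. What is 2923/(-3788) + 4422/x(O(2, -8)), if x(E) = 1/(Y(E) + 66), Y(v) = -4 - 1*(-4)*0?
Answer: 1038530309/3788 ≈ 2.7416e+5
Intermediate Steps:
O(H, M) = 9 + H + M
Y(v) = -4 (Y(v) = -4 + 4*0 = -4 + 0 = -4)
x(E) = 1/62 (x(E) = 1/(-4 + 66) = 1/62)
2923/(-3788) + 4422/x(O(2, -8)) = 2923/(-3788) + 4422/(1/62) = 2923*(-1/3788) + 4422*62 = -2923/3788 + 274164 = 1038530309/3788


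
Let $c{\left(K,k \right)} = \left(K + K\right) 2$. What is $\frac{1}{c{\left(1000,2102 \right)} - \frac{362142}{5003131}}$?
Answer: $\frac{5003131}{20012161858} \approx 0.00025$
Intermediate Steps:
$c{\left(K,k \right)} = 4 K$ ($c{\left(K,k \right)} = 2 K 2 = 4 K$)
$\frac{1}{c{\left(1000,2102 \right)} - \frac{362142}{5003131}} = \frac{1}{4 \cdot 1000 - \frac{362142}{5003131}} = \frac{1}{4000 - \frac{362142}{5003131}} = \frac{1}{\frac{20012161858}{5003131}} = \frac{5003131}{20012161858}$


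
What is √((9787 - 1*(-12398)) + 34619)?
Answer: 2*√14201 ≈ 238.34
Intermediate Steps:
√((9787 - 1*(-12398)) + 34619) = √((9787 + 12398) + 34619) = √(22185 + 34619) = √56804 = 2*√14201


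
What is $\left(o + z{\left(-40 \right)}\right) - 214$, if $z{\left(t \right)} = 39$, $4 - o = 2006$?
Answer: $-2177$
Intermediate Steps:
$o = -2002$ ($o = 4 - 2006 = -2002$)
$\left(o + z{\left(-40 \right)}\right) - 214 = \left(-2002 + 39\right) - 214 = -1963 - 214 = -2177$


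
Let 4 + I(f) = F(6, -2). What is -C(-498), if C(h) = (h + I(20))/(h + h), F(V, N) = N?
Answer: -42/83 ≈ -0.50602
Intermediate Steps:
I(f) = -6 (I(f) = -4 - 2 = -6)
C(h) = (-6 + h)/(2*h) (C(h) = (h - 6)/(h + h) = (-6 + h)/((2*h)) = (-6 + h)*(1/(2*h)) = (-6 + h)/(2*h))
-C(-498) = -(-6 - 498)/(2*(-498)) = -(-1)*(-504)/(2*498) = -1*42/83 = -42/83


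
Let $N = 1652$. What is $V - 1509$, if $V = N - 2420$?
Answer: $-2277$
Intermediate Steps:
$V = -768$ ($V = 1652 - 2420 = -768$)
$V - 1509 = -768 - 1509 = -2277$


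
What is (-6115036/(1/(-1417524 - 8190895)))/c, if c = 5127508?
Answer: 14688957022021/1281877 ≈ 1.1459e+7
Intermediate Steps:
(-6115036/(1/(-1417524 - 8190895)))/c = -6115036/(1/(-1417524 - 8190895))/5127508 = -6115036/(1/(-9608419))*(1/5127508) = -6115036/(-1/9608419)*(1/5127508) = -6115036*(-9608419)*(1/5127508) = 58755828088084*(1/5127508) = 14688957022021/1281877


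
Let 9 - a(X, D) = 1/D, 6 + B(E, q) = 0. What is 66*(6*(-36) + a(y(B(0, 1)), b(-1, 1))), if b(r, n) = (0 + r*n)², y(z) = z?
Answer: -13728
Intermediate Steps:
B(E, q) = -6 (B(E, q) = -6 + 0 = -6)
b(r, n) = n²*r² (b(r, n) = (0 + n*r)² = (n*r)² = n²*r²)
a(X, D) = 9 - 1/D
66*(6*(-36) + a(y(B(0, 1)), b(-1, 1))) = 66*(6*(-36) + (9 - 1/(1²*(-1)²))) = 66*(-216 + (9 - 1/(1*1))) = 66*(-216 + (9 - 1/1)) = 66*(-216 + (9 - 1*1)) = 66*(-216 + (9 - 1)) = 66*(-216 + 8) = 66*(-208) = -13728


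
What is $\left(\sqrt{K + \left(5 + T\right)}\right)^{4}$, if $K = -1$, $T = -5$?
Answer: $1$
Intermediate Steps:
$\left(\sqrt{K + \left(5 + T\right)}\right)^{4} = \left(\sqrt{-1 + \left(5 - 5\right)}\right)^{4} = \left(\sqrt{-1 + 0}\right)^{4} = \left(\sqrt{-1}\right)^{4} = i^{4} = 1$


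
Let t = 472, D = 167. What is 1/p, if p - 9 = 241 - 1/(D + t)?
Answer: 639/159749 ≈ 0.0040000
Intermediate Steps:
p = 159749/639 (p = 9 + (241 - 1/(167 + 472)) = 9 + (241 - 1/639) = 9 + 153998/639 = 159749/639 ≈ 250.00)
1/p = 1/(159749/639) = 639/159749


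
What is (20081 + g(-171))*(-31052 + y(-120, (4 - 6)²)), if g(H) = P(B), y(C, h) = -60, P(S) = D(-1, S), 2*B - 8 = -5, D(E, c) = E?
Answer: -624728960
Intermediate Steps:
B = 3/2 (B = 4 + (½)*(-5) = 4 - 5/2 = 3/2 ≈ 1.5000)
P(S) = -1
g(H) = -1
(20081 + g(-171))*(-31052 + y(-120, (4 - 6)²)) = (20081 - 1)*(-31052 - 60) = 20080*(-31112) = -624728960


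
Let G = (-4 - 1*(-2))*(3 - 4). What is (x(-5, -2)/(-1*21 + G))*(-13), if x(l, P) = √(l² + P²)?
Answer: 13*√29/19 ≈ 3.6846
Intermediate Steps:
G = 2 (G = (-4 + 2)*(-1) = -2*(-1) = 2)
x(l, P) = √(P² + l²)
(x(-5, -2)/(-1*21 + G))*(-13) = (√((-2)² + (-5)²)/(-1*21 + 2))*(-13) = (√(4 + 25)/(-21 + 2))*(-13) = (√29/(-19))*(-13) = -√29/19*(-13) = 13*√29/19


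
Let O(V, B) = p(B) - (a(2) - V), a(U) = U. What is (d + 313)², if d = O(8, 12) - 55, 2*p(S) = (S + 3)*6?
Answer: 95481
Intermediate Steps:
p(S) = 9 + 3*S (p(S) = ((S + 3)*6)/2 = ((3 + S)*6)/2 = (18 + 6*S)/2 = 9 + 3*S)
O(V, B) = 7 + V + 3*B (O(V, B) = (9 + 3*B) - (2 - V) = (9 + 3*B) + (-2 + V) = 7 + V + 3*B)
d = -4 (d = (7 + 8 + 3*12) - 55 = (7 + 8 + 36) - 55 = 51 - 55 = -4)
(d + 313)² = (-4 + 313)² = 309² = 95481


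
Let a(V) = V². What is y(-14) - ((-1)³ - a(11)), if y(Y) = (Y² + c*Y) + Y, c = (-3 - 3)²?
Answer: -200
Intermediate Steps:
c = 36 (c = (-6)² = 36)
y(Y) = Y² + 37*Y (y(Y) = (Y² + 36*Y) + Y = Y² + 37*Y)
y(-14) - ((-1)³ - a(11)) = -14*(37 - 14) - ((-1)³ - 1*11²) = -14*23 - (-1 - 1*121) = -322 - (-1 - 121) = -322 - 1*(-122) = -322 + 122 = -200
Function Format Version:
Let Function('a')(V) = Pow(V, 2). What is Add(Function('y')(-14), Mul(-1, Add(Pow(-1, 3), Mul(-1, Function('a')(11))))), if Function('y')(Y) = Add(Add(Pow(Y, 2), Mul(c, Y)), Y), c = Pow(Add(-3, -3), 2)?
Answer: -200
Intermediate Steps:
c = 36 (c = Pow(-6, 2) = 36)
Function('y')(Y) = Add(Pow(Y, 2), Mul(37, Y)) (Function('y')(Y) = Add(Add(Pow(Y, 2), Mul(36, Y)), Y) = Add(Pow(Y, 2), Mul(37, Y)))
Add(Function('y')(-14), Mul(-1, Add(Pow(-1, 3), Mul(-1, Function('a')(11))))) = Add(Mul(-14, Add(37, -14)), Mul(-1, Add(Pow(-1, 3), Mul(-1, Pow(11, 2))))) = Add(Mul(-14, 23), Mul(-1, Add(-1, Mul(-1, 121)))) = Add(-322, Mul(-1, Add(-1, -121))) = Add(-322, Mul(-1, -122)) = Add(-322, 122) = -200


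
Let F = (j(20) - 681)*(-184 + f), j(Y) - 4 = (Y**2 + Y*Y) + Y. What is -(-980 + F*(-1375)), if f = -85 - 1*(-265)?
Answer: -785520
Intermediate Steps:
j(Y) = 4 + Y + 2*Y**2 (j(Y) = 4 + ((Y**2 + Y*Y) + Y) = 4 + ((Y**2 + Y**2) + Y) = 4 + (2*Y**2 + Y) = 4 + (Y + 2*Y**2) = 4 + Y + 2*Y**2)
f = 180 (f = -85 + 265 = 180)
F = -572 (F = ((4 + 20 + 2*20**2) - 681)*(-184 + 180) = ((4 + 20 + 2*400) - 681)*(-4) = ((4 + 20 + 800) - 681)*(-4) = (824 - 681)*(-4) = 143*(-4) = -572)
-(-980 + F*(-1375)) = -(-980 - 572*(-1375)) = -(-980 + 786500) = -1*785520 = -785520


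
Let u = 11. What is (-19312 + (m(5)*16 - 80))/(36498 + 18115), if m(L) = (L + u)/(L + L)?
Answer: -96832/273065 ≈ -0.35461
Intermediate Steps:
m(L) = (11 + L)/(2*L) (m(L) = (L + 11)/(L + L) = (11 + L)/((2*L)) = (11 + L)*(1/(2*L)) = (11 + L)/(2*L))
(-19312 + (m(5)*16 - 80))/(36498 + 18115) = (-19312 + (((½)*(11 + 5)/5)*16 - 80))/(36498 + 18115) = (-19312 + (((½)*(⅕)*16)*16 - 80))/54613 = (-19312 + ((8/5)*16 - 80))*(1/54613) = (-19312 + (128/5 - 80))*(1/54613) = (-19312 - 272/5)*(1/54613) = -96832/5*1/54613 = -96832/273065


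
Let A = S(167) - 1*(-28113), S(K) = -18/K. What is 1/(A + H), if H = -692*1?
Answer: 167/4579289 ≈ 3.6469e-5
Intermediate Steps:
A = 4694853/167 (A = -18/167 - 1*(-28113) = -18*1/167 + 28113 = -18/167 + 28113 = 4694853/167 ≈ 28113.)
H = -692
1/(A + H) = 1/(4694853/167 - 692) = 1/(4579289/167) = 167/4579289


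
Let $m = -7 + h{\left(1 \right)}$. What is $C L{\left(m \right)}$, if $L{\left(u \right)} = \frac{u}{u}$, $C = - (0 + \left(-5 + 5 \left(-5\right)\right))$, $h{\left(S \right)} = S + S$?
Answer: $30$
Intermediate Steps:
$h{\left(S \right)} = 2 S$
$C = 30$ ($C = - (0 - 30) = \left(-1\right) \left(-30\right) = 30$)
$m = -5$ ($m = -7 + 2 \cdot 1 = -7 + 2 = -5$)
$L{\left(u \right)} = 1$
$C L{\left(m \right)} = 30 \cdot 1 = 30$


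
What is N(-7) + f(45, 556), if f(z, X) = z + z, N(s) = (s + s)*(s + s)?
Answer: 286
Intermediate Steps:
N(s) = 4*s² (N(s) = (2*s)*(2*s) = 4*s²)
f(z, X) = 2*z
N(-7) + f(45, 556) = 4*(-7)² + 2*45 = 4*49 + 90 = 196 + 90 = 286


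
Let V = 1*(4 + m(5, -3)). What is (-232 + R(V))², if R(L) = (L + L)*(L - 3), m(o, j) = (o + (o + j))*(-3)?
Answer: 200704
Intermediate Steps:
m(o, j) = -6*o - 3*j (m(o, j) = (o + (j + o))*(-3) = (j + 2*o)*(-3) = -6*o - 3*j)
V = -17 (V = 1*(4 + (-6*5 - 3*(-3))) = 1*(4 + (-30 + 9)) = 1*(4 - 21) = 1*(-17) = -17)
R(L) = 2*L*(-3 + L) (R(L) = (2*L)*(-3 + L) = 2*L*(-3 + L))
(-232 + R(V))² = (-232 + 2*(-17)*(-3 - 17))² = (-232 + 2*(-17)*(-20))² = (-232 + 680)² = 448² = 200704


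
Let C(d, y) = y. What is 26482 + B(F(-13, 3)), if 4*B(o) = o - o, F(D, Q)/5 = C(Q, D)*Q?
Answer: 26482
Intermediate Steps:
F(D, Q) = 5*D*Q (F(D, Q) = 5*(D*Q) = 5*D*Q)
B(o) = 0 (B(o) = (o - o)/4 = (¼)*0 = 0)
26482 + B(F(-13, 3)) = 26482 + 0 = 26482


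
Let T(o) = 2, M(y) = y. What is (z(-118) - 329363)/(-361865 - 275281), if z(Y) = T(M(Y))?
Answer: 109787/212382 ≈ 0.51693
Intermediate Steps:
z(Y) = 2
(z(-118) - 329363)/(-361865 - 275281) = (2 - 329363)/(-361865 - 275281) = -329361/(-637146) = -329361*(-1/637146) = 109787/212382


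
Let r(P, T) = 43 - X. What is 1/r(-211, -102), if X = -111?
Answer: 1/154 ≈ 0.0064935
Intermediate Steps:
r(P, T) = 154 (r(P, T) = 43 - 1*(-111) = 43 + 111 = 154)
1/r(-211, -102) = 1/154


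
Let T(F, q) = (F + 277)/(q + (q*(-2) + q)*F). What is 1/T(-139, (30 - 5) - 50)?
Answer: -1750/69 ≈ -25.362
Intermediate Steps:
T(F, q) = (277 + F)/(q - F*q) (T(F, q) = (277 + F)/(q + (-2*q + q)*F) = (277 + F)/(q + (-q)*F) = (277 + F)/(q - F*q))
1/T(-139, (30 - 5) - 50) = 1/((-277 - 1*(-139))/(((30 - 5) - 50)*(-1 - 139))) = 1/((-277 + 139)/((25 - 50)*(-140))) = 1/(-1/140*(-138)/(-25)) = 1/(-1/25*(-1/140)*(-138)) = 1/(-69/1750) = -1750/69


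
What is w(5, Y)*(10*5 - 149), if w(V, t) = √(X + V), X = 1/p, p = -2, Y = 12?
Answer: -297*√2/2 ≈ -210.01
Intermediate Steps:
X = -½ (X = 1/(-2) = -½ ≈ -0.50000)
w(V, t) = √(-½ + V)
w(5, Y)*(10*5 - 149) = (√(-2 + 4*5)/2)*(10*5 - 149) = (√(-2 + 20)/2)*(50 - 149) = (√18/2)*(-99) = ((3*√2)/2)*(-99) = (3*√2/2)*(-99) = -297*√2/2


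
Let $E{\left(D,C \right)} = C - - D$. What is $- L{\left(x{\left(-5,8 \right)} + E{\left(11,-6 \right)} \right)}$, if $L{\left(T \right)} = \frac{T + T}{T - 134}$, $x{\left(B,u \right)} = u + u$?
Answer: $\frac{42}{113} \approx 0.37168$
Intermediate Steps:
$E{\left(D,C \right)} = C + D$
$x{\left(B,u \right)} = 2 u$
$L{\left(T \right)} = \frac{2 T}{-134 + T}$
$- L{\left(x{\left(-5,8 \right)} + E{\left(11,-6 \right)} \right)} = - \frac{2 \left(2 \cdot 8 + \left(-6 + 11\right)\right)}{-134 + \left(2 \cdot 8 + \left(-6 + 11\right)\right)} = - \frac{2 \left(16 + 5\right)}{-134 + \left(16 + 5\right)} = - \frac{2 \cdot 21}{-134 + 21} = - \frac{2 \cdot 21}{-113} = - \frac{2 \cdot 21 \left(-1\right)}{113} = \left(-1\right) \left(- \frac{42}{113}\right) = \frac{42}{113}$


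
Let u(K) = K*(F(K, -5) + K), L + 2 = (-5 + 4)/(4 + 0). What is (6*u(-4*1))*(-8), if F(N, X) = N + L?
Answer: -1968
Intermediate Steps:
L = -9/4 (L = -2 + (-5 + 4)/(4 + 0) = -2 - 1/4 = -2 - 1*¼ = -2 - ¼ = -9/4 ≈ -2.2500)
F(N, X) = -9/4 + N (F(N, X) = N - 9/4 = -9/4 + N)
u(K) = K*(-9/4 + 2*K) (u(K) = K*((-9/4 + K) + K) = K*(-9/4 + 2*K))
(6*u(-4*1))*(-8) = (6*((-4*1)*(-9 + 8*(-4*1))/4))*(-8) = (6*((¼)*(-4)*(-9 + 8*(-4))))*(-8) = (6*((¼)*(-4)*(-9 - 32)))*(-8) = (6*((¼)*(-4)*(-41)))*(-8) = (6*41)*(-8) = 246*(-8) = -1968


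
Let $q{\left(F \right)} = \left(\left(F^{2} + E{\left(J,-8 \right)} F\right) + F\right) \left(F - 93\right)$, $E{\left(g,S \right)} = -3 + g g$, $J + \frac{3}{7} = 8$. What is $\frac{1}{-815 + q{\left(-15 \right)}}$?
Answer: $\frac{49}{3161185} \approx 1.5501 \cdot 10^{-5}$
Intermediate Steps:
$J = \frac{53}{7}$ ($J = - \frac{3}{7} + 8 = \frac{53}{7} \approx 7.5714$)
$E{\left(g,S \right)} = -3 + g^{2}$
$q{\left(F \right)} = \left(-93 + F\right) \left(F^{2} + \frac{2711 F}{49}\right)$ ($q{\left(F \right)} = \left(\left(F^{2} + \left(-3 + \left(\frac{53}{7}\right)^{2}\right) F\right) + F\right) \left(F - 93\right) = \left(\left(F^{2} + \left(-3 + \frac{2809}{49}\right) F\right) + F\right) \left(-93 + F\right) = \left(\left(F^{2} + \frac{2662 F}{49}\right) + F\right) \left(-93 + F\right) = \left(F^{2} + \frac{2711 F}{49}\right) \left(-93 + F\right) = \left(-93 + F\right) \left(F^{2} + \frac{2711 F}{49}\right)$)
$\frac{1}{-815 + q{\left(-15 \right)}} = \frac{1}{-815 + \frac{1}{49} \left(-15\right) \left(-252123 - -27690 + 49 \left(-15\right)^{2}\right)} = \frac{1}{-815 + \frac{1}{49} \left(-15\right) \left(-252123 + 27690 + 49 \cdot 225\right)} = \frac{1}{-815 + \frac{1}{49} \left(-15\right) \left(-252123 + 27690 + 11025\right)} = \frac{1}{-815 + \frac{1}{49} \left(-15\right) \left(-213408\right)} = \frac{1}{-815 + \frac{3201120}{49}} = \frac{1}{\frac{3161185}{49}} = \frac{49}{3161185}$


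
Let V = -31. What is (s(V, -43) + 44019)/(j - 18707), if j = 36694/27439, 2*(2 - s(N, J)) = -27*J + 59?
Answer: -1191154429/513264679 ≈ -2.3207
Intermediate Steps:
s(N, J) = -55/2 + 27*J/2 (s(N, J) = 2 - (-27*J + 59)/2 = 2 - (59 - 27*J)/2 = 2 + (-59/2 + 27*J/2) = -55/2 + 27*J/2)
j = 36694/27439 (j = 36694*(1/27439) = 36694/27439 ≈ 1.3373)
(s(V, -43) + 44019)/(j - 18707) = ((-55/2 + (27/2)*(-43)) + 44019)/(36694/27439 - 18707) = ((-55/2 - 1161/2) + 44019)/(-513264679/27439) = (-608 + 44019)*(-27439/513264679) = 43411*(-27439/513264679) = -1191154429/513264679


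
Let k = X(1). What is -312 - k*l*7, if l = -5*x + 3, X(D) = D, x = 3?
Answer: -228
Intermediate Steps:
l = -12 (l = -5*3 + 3 = -15 + 3 = -12)
k = 1
-312 - k*l*7 = -312 - 1*(-12)*7 = -312 - (-12)*7 = -312 - 1*(-84) = -312 + 84 = -228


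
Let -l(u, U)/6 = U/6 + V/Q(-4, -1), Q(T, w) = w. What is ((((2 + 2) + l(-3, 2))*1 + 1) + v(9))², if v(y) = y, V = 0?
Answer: 144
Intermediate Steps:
l(u, U) = -U (l(u, U) = -6*(U/6 + 0/(-1)) = -6*(U*(⅙) + 0*(-1)) = -6*(U/6 + 0) = -U)
((((2 + 2) + l(-3, 2))*1 + 1) + v(9))² = ((((2 + 2) - 1*2)*1 + 1) + 9)² = (((4 - 2)*1 + 1) + 9)² = ((2*1 + 1) + 9)² = ((2 + 1) + 9)² = (3 + 9)² = 12² = 144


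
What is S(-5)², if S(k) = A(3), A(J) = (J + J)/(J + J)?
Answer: 1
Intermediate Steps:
A(J) = 1 (A(J) = (2*J)/((2*J)) = (2*J)*(1/(2*J)) = 1)
S(k) = 1
S(-5)² = 1² = 1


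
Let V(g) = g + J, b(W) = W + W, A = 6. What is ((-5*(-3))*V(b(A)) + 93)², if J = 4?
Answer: 110889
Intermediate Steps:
b(W) = 2*W
V(g) = 4 + g (V(g) = g + 4 = 4 + g)
((-5*(-3))*V(b(A)) + 93)² = ((-5*(-3))*(4 + 2*6) + 93)² = (15*(4 + 12) + 93)² = (15*16 + 93)² = (240 + 93)² = 333² = 110889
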